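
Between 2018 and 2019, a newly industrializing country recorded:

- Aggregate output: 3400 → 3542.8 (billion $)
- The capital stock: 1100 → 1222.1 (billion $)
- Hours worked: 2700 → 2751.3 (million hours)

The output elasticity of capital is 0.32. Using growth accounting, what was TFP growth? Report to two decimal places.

Aggregate output growth = (3542.8 − 3400) / 3400 = 4.2%.
The capital stock growth = (1222.1 − 1100) / 1100 = 11.1%.
Hours worked growth = (2751.3 − 2700) / 2700 = 1.9%.
Labor's share = 1 − 0.32 = 0.68.
The capital stock: 0.32 × 11.1 = 3.552 pp.
Hours worked: 0.68 × 1.9 = 1.292 pp.
TFP growth = 4.2 − 4.844 = -0.644%.

-0.64%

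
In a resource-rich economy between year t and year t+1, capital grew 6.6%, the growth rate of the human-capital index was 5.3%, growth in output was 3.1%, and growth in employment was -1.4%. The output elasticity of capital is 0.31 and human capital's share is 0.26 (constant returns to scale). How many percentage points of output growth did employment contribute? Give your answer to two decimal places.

Labor's share = 1 − 0.31 − 0.26 = 0.43.
Contribution = share × growth = 0.43 × (-1.4) = -0.602 pp.

-0.60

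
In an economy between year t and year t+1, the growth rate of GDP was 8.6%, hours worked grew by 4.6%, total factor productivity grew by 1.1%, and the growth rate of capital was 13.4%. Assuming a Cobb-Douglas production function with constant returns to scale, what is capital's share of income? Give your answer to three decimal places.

Capital's share of income is 0.330.

gY = gA + α·gK + (1−α)·gL, so gY − gA − gL = α(gK − gL).
8.6 − 1.1 − 4.6 = α × (13.4 − 4.6).
2.9 = 8.8 α, so α = 0.32955.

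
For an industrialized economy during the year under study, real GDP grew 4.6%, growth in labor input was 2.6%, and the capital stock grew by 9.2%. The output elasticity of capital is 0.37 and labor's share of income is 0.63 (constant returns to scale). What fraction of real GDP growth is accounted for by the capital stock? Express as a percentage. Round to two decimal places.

The capital stock contributed 0.37 × 9.2 = 3.404 pp.
Share of growth = 3.404 / 4.6 × 100 = 74%.

74.00%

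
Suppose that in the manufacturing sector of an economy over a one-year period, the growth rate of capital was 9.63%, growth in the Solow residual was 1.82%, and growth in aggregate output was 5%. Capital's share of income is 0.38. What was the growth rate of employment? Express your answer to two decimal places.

Labor's share = 1 − 0.38 = 0.62.
gY = gA + 0.38×9.63 + 0.62×g.
0.62×g = 5 − 1.82 − 3.6594 = -0.4794.
g = -0.4794 / 0.62 = -0.7732%.

-0.77%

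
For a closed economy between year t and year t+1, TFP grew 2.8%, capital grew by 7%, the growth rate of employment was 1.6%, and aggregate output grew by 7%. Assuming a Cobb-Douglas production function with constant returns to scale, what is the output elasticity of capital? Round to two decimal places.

α = 0.48

gY = gA + α·gK + (1−α)·gL, so gY − gA − gL = α(gK − gL).
7 − 2.8 − 1.6 = α × (7 − 1.6).
2.6 = 5.4 α, so α = 0.4815.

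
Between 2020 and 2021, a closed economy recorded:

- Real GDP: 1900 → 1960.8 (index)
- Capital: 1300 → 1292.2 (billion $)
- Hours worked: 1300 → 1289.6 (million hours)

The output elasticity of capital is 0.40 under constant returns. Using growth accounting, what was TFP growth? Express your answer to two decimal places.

Real GDP growth = (1960.8 − 1900) / 1900 = 3.2%.
Capital growth = (1292.2 − 1300) / 1300 = -0.6%.
Hours worked growth = (1289.6 − 1300) / 1300 = -0.8%.
Labor's share = 1 − 0.4 = 0.6.
Capital: 0.4 × (-0.6) = -0.24 pp.
Hours worked: 0.6 × (-0.8) = -0.48 pp.
TFP growth = 3.2 + 0.72 = 3.92%.

TFP growth was 3.92%.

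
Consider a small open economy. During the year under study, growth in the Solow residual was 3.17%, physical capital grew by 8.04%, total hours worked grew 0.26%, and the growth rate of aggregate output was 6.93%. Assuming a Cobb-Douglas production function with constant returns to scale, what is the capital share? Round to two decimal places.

gY = gA + α·gK + (1−α)·gL, so gY − gA − gL = α(gK − gL).
6.93 − 3.17 − 0.26 = α × (8.04 − 0.26).
3.5 = 7.78 α, so α = 0.4499.

α = 0.45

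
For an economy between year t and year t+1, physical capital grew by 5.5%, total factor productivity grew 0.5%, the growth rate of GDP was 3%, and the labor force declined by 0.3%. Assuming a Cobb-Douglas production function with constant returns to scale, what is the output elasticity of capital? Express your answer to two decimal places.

α = 0.48

gY = gA + α·gK + (1−α)·gL, so gY − gA − gL = α(gK − gL).
3 − 0.5 + 0.3 = α × (5.5 − (-0.3)).
2.8 = 5.8 α, so α = 0.4828.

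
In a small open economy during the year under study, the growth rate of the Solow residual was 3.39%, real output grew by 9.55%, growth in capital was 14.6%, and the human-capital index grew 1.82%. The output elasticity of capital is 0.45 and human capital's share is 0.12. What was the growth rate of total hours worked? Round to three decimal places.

Labor's share = 1 − 0.45 − 0.12 = 0.43.
gY = gA + 0.45×14.6 + 0.12×1.82 + 0.43×g.
0.43×g = 9.55 − 3.39 − 6.7884 = -0.6284.
g = -0.6284 / 0.43 = -1.4614%.

-1.461%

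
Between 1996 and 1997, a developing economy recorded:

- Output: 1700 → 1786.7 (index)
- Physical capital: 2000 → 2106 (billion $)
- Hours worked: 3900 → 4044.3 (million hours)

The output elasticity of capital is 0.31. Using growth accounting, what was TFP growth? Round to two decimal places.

Output growth = (1786.7 − 1700) / 1700 = 5.1%.
Physical capital growth = (2106 − 2000) / 2000 = 5.3%.
Hours worked growth = (4044.3 − 3900) / 3900 = 3.7%.
Labor's share = 1 − 0.31 = 0.69.
Physical capital: 0.31 × 5.3 = 1.643 pp.
Hours worked: 0.69 × 3.7 = 2.553 pp.
TFP growth = 5.1 − 4.196 = 0.904%.

TFP growth was 0.90%.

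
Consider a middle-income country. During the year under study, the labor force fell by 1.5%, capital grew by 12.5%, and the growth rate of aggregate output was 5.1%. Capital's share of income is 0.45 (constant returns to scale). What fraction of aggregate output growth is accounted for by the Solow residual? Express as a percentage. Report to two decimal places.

The Solow residual accounted for 5.88% of growth.

Labor's share = 1 − 0.45 = 0.55.
Capital: 0.45 × 12.5 = 5.625 pp.
The labor force: 0.55 × (-1.5) = -0.825 pp.
TFP growth = 5.1 − 4.8 = 0.3%.
TFP share of growth = 0.3 / 5.1 × 100 = 5.8824%.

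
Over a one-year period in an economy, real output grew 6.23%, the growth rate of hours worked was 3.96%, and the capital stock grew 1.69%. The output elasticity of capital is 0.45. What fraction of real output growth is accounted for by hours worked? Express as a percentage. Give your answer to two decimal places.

Labor's share = 1 − 0.45 = 0.55.
Hours worked contributed 0.55 × 3.96 = 2.178 pp.
Share of growth = 2.178 / 6.23 × 100 = 34.9599%.

Hours worked accounted for 34.96% of growth.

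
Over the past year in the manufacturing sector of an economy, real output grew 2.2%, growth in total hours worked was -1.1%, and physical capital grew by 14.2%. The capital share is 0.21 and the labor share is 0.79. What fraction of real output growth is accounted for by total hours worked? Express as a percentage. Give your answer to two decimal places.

Labor's share = 1 − 0.21 = 0.79.
Total hours worked contributed 0.79 × (-1.1) = -0.869 pp.
Share of growth = -0.869 / 2.2 × 100 = -39.5%.

Total hours worked accounted for -39.50% of growth.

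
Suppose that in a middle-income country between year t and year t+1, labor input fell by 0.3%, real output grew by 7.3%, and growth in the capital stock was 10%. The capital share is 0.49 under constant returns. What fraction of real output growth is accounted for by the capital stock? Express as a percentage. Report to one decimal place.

The capital stock contributed 0.49 × 10 = 4.9 pp.
Share of growth = 4.9 / 7.3 × 100 = 67.123%.

67.1%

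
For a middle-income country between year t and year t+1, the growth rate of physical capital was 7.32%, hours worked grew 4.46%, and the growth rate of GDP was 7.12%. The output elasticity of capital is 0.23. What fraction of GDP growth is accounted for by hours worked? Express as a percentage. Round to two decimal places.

Hours worked accounted for 48.23% of growth.

Labor's share = 1 − 0.23 = 0.77.
Hours worked contributed 0.77 × 4.46 = 3.4342 pp.
Share of growth = 3.4342 / 7.12 × 100 = 48.2331%.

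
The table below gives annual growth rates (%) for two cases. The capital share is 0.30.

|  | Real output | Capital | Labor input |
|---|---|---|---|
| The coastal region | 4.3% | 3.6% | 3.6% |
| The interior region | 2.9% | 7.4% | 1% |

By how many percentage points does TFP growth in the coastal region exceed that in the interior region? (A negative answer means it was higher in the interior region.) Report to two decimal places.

Labor's share = 1 − 0.3 = 0.7.
The coastal region: TFP = 4.3 − 1.08 − 2.52 = 0.7%.
The interior region: TFP = 2.9 − 2.22 − 0.7 = -0.02%.
Difference = 0.7 − (-0.02) = 0.72 pp.

0.72 percentage points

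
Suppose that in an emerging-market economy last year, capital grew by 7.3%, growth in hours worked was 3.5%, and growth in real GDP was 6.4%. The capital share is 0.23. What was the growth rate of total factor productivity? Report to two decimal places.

Total factor productivity growth was 2.03%.

Labor's share = 1 − 0.23 = 0.77.
Capital: 0.23 × 7.3 = 1.679 pp.
Hours worked: 0.77 × 3.5 = 2.695 pp.
TFP growth = 6.4 − 4.374 = 2.026%.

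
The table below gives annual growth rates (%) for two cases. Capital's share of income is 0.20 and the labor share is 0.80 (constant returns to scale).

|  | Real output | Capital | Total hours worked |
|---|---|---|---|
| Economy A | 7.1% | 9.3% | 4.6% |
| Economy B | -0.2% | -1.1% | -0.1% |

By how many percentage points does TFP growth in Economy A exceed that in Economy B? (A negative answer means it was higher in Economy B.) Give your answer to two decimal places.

1.46 percentage points

Labor's share = 1 − 0.2 = 0.8.
Economy A: TFP = 7.1 − 1.86 − 3.68 = 1.56%.
Economy B: TFP = -0.2 + 0.22 + 0.08 = 0.1%.
Difference = 1.56 − (0.1) = 1.46 pp.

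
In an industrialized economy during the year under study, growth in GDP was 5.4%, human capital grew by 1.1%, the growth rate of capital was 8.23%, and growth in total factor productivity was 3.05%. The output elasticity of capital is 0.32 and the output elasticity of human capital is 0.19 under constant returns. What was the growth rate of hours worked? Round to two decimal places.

-1.01%

Labor's share = 1 − 0.32 − 0.19 = 0.49.
gY = gA + 0.32×8.23 + 0.19×1.1 + 0.49×g.
0.49×g = 5.4 − 3.05 − 2.8426 = -0.4926.
g = -0.4926 / 0.49 = -1.0053%.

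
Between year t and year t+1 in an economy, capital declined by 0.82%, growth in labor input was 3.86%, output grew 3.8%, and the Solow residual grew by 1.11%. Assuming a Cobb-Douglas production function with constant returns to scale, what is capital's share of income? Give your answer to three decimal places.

gY = gA + α·gK + (1−α)·gL, so gY − gA − gL = α(gK − gL).
3.8 − 1.11 − 3.86 = α × (-0.82 − 3.86).
-1.17 = -4.68 α, so α = 0.25.

0.250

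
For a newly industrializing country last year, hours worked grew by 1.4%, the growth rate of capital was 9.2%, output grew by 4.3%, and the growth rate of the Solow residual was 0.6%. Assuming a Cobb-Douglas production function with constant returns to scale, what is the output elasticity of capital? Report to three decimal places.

gY = gA + α·gK + (1−α)·gL, so gY − gA − gL = α(gK − gL).
4.3 − 0.6 − 1.4 = α × (9.2 − 1.4).
2.3 = 7.8 α, so α = 0.29487.

α = 0.295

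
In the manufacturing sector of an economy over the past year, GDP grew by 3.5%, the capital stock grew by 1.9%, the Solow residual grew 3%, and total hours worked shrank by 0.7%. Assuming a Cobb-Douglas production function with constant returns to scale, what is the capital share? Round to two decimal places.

0.46

gY = gA + α·gK + (1−α)·gL, so gY − gA − gL = α(gK − gL).
3.5 − 3 + 0.7 = α × (1.9 − (-0.7)).
1.2 = 2.6 α, so α = 0.4615.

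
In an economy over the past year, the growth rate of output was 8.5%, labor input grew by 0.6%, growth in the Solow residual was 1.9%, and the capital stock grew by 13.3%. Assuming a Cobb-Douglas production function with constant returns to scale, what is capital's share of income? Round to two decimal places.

gY = gA + α·gK + (1−α)·gL, so gY − gA − gL = α(gK − gL).
8.5 − 1.9 − 0.6 = α × (13.3 − 0.6).
6 = 12.7 α, so α = 0.4724.

Capital's share of income is 0.47.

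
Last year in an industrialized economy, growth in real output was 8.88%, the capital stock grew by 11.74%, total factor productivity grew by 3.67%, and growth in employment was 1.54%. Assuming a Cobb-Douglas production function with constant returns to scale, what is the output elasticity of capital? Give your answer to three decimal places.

The output elasticity of capital is 0.360.

gY = gA + α·gK + (1−α)·gL, so gY − gA − gL = α(gK − gL).
8.88 − 3.67 − 1.54 = α × (11.74 − 1.54).
3.67 = 10.2 α, so α = 0.3598.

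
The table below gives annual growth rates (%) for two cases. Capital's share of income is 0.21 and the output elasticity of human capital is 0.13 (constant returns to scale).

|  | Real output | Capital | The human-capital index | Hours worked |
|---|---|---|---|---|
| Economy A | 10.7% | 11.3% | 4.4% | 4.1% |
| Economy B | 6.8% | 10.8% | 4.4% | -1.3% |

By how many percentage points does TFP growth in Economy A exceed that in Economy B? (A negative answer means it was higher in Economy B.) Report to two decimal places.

Labor's share = 1 − 0.21 − 0.13 = 0.66.
Economy A: TFP = 10.7 − 2.373 − 0.572 − 2.706 = 5.049%.
Economy B: TFP = 6.8 − 2.268 − 0.572 + 0.858 = 4.818%.
Difference = 5.049 − (4.818) = 0.231 pp.

0.23 percentage points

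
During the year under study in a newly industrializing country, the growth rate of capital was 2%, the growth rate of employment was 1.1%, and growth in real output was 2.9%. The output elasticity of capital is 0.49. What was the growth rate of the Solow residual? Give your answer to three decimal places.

Labor's share = 1 − 0.49 = 0.51.
Capital: 0.49 × 2 = 0.98 pp.
Employment: 0.51 × 1.1 = 0.561 pp.
TFP growth = 2.9 − 1.541 = 1.359%.

1.359%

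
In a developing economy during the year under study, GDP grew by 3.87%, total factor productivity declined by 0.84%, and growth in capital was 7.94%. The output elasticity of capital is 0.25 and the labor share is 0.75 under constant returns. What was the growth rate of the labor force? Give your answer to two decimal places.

3.63%

Labor's share = 1 − 0.25 = 0.75.
gY = gA + 0.25×7.94 + 0.75×g.
0.75×g = 3.87 + 0.84 − 1.985 = 2.725.
g = 2.725 / 0.75 = 3.6333%.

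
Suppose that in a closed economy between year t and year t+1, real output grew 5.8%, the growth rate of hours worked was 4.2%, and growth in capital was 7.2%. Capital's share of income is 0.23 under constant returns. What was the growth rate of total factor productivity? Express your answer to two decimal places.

Labor's share = 1 − 0.23 = 0.77.
Capital: 0.23 × 7.2 = 1.656 pp.
Hours worked: 0.77 × 4.2 = 3.234 pp.
TFP growth = 5.8 − 4.89 = 0.91%.

Total factor productivity grew 0.91%.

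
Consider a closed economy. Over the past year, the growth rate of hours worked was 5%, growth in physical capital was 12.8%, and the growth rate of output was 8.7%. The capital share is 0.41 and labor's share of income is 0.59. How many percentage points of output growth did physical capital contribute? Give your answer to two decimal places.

5.25

Contribution = share × growth = 0.41 × 12.8 = 5.248 pp.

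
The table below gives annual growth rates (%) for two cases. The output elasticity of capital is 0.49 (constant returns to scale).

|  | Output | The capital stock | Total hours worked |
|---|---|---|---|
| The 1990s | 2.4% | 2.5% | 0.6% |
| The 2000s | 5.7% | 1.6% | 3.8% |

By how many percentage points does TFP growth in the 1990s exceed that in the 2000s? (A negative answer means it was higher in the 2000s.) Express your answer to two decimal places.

-2.11 percentage points

Labor's share = 1 − 0.49 = 0.51.
The 1990s: TFP = 2.4 − 1.225 − 0.306 = 0.869%.
The 2000s: TFP = 5.7 − 0.784 − 1.938 = 2.978%.
Difference = 0.869 − (2.978) = -2.109 pp.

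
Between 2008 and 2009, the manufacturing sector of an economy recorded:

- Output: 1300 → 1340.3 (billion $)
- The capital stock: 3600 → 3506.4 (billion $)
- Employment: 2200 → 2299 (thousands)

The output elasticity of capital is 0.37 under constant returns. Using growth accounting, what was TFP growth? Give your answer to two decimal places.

Output growth = (1340.3 − 1300) / 1300 = 3.1%.
The capital stock growth = (3506.4 − 3600) / 3600 = -2.6%.
Employment growth = (2299 − 2200) / 2200 = 4.5%.
Labor's share = 1 − 0.37 = 0.63.
The capital stock: 0.37 × (-2.6) = -0.962 pp.
Employment: 0.63 × 4.5 = 2.835 pp.
TFP growth = 3.1 − 1.873 = 1.227%.

TFP growth was 1.23%.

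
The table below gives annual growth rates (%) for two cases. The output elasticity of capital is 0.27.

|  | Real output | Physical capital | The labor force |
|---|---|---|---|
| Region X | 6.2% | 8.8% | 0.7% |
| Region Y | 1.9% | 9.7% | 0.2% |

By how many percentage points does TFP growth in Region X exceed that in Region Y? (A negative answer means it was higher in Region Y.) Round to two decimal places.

Labor's share = 1 − 0.27 = 0.73.
Region X: TFP = 6.2 − 2.376 − 0.511 = 3.313%.
Region Y: TFP = 1.9 − 2.619 − 0.146 = -0.865%.
Difference = 3.313 − (-0.865) = 4.178 pp.

4.18 percentage points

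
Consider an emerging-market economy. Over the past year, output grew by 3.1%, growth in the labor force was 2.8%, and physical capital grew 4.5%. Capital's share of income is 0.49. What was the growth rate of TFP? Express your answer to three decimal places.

Labor's share = 1 − 0.49 = 0.51.
Physical capital: 0.49 × 4.5 = 2.205 pp.
The labor force: 0.51 × 2.8 = 1.428 pp.
TFP growth = 3.1 − 3.633 = -0.533%.

-0.533%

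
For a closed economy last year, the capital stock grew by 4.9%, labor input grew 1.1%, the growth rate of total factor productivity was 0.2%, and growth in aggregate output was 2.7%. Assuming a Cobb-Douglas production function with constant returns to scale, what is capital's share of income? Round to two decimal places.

0.37

gY = gA + α·gK + (1−α)·gL, so gY − gA − gL = α(gK − gL).
2.7 − 0.2 − 1.1 = α × (4.9 − 1.1).
1.4 = 3.8 α, so α = 0.3684.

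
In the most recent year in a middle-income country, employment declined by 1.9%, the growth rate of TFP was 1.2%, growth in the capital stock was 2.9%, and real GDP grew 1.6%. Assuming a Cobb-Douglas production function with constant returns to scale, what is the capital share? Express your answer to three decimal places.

0.479

gY = gA + α·gK + (1−α)·gL, so gY − gA − gL = α(gK − gL).
1.6 − 1.2 + 1.9 = α × (2.9 − (-1.9)).
2.3 = 4.8 α, so α = 0.47917.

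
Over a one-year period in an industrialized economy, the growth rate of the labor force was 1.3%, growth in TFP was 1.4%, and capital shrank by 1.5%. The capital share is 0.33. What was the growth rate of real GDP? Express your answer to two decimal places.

Labor's share = 1 − 0.33 = 0.67.
Capital: 0.33 × (-1.5) = -0.495 pp.
The labor force: 0.67 × 1.3 = 0.871 pp.
Output growth = 1.4 + 0.376 = 1.776%.

1.78%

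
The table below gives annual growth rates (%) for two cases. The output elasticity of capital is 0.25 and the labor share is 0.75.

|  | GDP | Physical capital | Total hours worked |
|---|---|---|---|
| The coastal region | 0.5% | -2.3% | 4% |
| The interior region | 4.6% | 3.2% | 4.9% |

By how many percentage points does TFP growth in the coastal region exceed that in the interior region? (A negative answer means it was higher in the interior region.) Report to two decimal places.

Labor's share = 1 − 0.25 = 0.75.
The coastal region: TFP = 0.5 + 0.575 − 3 = -1.925%.
The interior region: TFP = 4.6 − 0.8 − 3.675 = 0.125%.
Difference = -1.925 − (0.125) = -2.05 pp.

-2.05 percentage points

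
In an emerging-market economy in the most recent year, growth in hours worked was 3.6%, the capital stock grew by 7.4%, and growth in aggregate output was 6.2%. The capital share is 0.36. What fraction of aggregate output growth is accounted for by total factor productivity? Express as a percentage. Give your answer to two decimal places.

Total factor productivity accounted for 19.87% of growth.

Labor's share = 1 − 0.36 = 0.64.
The capital stock: 0.36 × 7.4 = 2.664 pp.
Hours worked: 0.64 × 3.6 = 2.304 pp.
TFP growth = 6.2 − 4.968 = 1.232%.
TFP share of growth = 1.232 / 6.2 × 100 = 19.871%.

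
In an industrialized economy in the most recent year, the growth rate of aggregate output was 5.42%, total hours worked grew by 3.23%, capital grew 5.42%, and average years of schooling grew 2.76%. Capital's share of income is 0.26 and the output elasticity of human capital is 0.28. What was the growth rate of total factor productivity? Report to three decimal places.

1.752%

Labor's share = 1 − 0.26 − 0.28 = 0.46.
Capital: 0.26 × 5.42 = 1.4092 pp.
Average years of schooling: 0.28 × 2.76 = 0.7728 pp.
Total hours worked: 0.46 × 3.23 = 1.4858 pp.
TFP growth = 5.42 − 3.6678 = 1.7522%.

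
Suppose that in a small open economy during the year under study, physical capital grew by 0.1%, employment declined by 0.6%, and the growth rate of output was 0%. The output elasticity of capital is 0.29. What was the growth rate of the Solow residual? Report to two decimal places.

0.40%

Labor's share = 1 − 0.29 = 0.71.
Physical capital: 0.29 × 0.1 = 0.029 pp.
Employment: 0.71 × (-0.6) = -0.426 pp.
TFP growth = 0 + 0.397 = 0.397%.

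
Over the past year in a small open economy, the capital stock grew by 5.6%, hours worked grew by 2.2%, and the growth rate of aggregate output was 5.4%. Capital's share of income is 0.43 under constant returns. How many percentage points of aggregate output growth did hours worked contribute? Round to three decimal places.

1.254 pp

Labor's share = 1 − 0.43 = 0.57.
Contribution = share × growth = 0.57 × 2.2 = 1.254 pp.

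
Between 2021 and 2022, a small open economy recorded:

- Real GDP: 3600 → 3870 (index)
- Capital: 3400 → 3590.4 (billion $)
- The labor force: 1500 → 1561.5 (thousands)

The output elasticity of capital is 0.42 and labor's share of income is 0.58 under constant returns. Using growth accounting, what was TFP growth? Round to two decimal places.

TFP growth was 2.77%.

Real GDP growth = (3870 − 3600) / 3600 = 7.5%.
Capital growth = (3590.4 − 3400) / 3400 = 5.6%.
The labor force growth = (1561.5 − 1500) / 1500 = 4.1%.
Labor's share = 1 − 0.42 = 0.58.
Capital: 0.42 × 5.6 = 2.352 pp.
The labor force: 0.58 × 4.1 = 2.378 pp.
TFP growth = 7.5 − 4.73 = 2.77%.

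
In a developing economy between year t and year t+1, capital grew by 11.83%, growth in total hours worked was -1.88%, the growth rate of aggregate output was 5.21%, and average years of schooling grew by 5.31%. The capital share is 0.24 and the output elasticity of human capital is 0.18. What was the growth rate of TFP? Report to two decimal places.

2.51%

Labor's share = 1 − 0.24 − 0.18 = 0.58.
Capital: 0.24 × 11.83 = 2.8392 pp.
Average years of schooling: 0.18 × 5.31 = 0.9558 pp.
Total hours worked: 0.58 × (-1.88) = -1.0904 pp.
TFP growth = 5.21 − 2.7046 = 2.5054%.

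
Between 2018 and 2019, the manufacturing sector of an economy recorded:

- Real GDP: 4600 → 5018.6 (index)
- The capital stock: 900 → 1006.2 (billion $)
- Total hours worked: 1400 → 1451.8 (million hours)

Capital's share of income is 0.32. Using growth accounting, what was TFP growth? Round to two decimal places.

2.81%

Real GDP growth = (5018.6 − 4600) / 4600 = 9.1%.
The capital stock growth = (1006.2 − 900) / 900 = 11.8%.
Total hours worked growth = (1451.8 − 1400) / 1400 = 3.7%.
Labor's share = 1 − 0.32 = 0.68.
The capital stock: 0.32 × 11.8 = 3.776 pp.
Total hours worked: 0.68 × 3.7 = 2.516 pp.
TFP growth = 9.1 − 6.292 = 2.808%.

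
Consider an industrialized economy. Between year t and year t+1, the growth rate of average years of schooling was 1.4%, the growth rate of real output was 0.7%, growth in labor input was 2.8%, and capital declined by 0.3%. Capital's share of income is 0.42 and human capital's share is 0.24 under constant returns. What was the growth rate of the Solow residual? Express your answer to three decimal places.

Labor's share = 1 − 0.42 − 0.24 = 0.34.
Capital: 0.42 × (-0.3) = -0.126 pp.
Average years of schooling: 0.24 × 1.4 = 0.336 pp.
Labor input: 0.34 × 2.8 = 0.952 pp.
TFP growth = 0.7 − 1.162 = -0.462%.

-0.462%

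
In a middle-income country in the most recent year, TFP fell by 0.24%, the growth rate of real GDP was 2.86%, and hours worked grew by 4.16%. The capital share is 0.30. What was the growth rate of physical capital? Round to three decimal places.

Labor's share = 1 − 0.3 = 0.7.
gY = gA + 0.7×4.16 + 0.3×g.
0.3×g = 2.86 + 0.24 − 2.912 = 0.188.
g = 0.188 / 0.3 = 0.62667%.

Physical capital growth was 0.627%.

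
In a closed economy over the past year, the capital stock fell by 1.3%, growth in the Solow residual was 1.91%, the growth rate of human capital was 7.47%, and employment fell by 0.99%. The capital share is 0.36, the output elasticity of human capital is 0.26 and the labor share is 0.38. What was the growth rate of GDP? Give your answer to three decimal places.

3.008%

Labor's share = 1 − 0.36 − 0.26 = 0.38.
The capital stock: 0.36 × (-1.3) = -0.468 pp.
Human capital: 0.26 × 7.47 = 1.9422 pp.
Employment: 0.38 × (-0.99) = -0.3762 pp.
Output growth = 1.91 + 1.098 = 3.008%.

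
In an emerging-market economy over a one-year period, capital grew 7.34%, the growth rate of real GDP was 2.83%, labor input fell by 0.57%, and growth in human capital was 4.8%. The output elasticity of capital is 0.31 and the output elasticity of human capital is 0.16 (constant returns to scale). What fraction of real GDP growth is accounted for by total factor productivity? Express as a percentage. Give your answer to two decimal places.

Total factor productivity accounted for 3.13% of growth.

Labor's share = 1 − 0.31 − 0.16 = 0.53.
Capital: 0.31 × 7.34 = 2.2754 pp.
Human capital: 0.16 × 4.8 = 0.768 pp.
Labor input: 0.53 × (-0.57) = -0.3021 pp.
TFP growth = 2.83 − 2.7413 = 0.0887%.
TFP share of growth = 0.0887 / 2.83 × 100 = 3.1343%.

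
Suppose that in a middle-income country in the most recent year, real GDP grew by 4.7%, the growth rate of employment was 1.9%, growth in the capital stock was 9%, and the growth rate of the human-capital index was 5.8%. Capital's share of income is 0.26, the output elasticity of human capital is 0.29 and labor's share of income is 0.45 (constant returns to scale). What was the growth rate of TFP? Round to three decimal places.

-0.177%

Labor's share = 1 − 0.26 − 0.29 = 0.45.
The capital stock: 0.26 × 9 = 2.34 pp.
The human-capital index: 0.29 × 5.8 = 1.682 pp.
Employment: 0.45 × 1.9 = 0.855 pp.
TFP growth = 4.7 − 4.877 = -0.177%.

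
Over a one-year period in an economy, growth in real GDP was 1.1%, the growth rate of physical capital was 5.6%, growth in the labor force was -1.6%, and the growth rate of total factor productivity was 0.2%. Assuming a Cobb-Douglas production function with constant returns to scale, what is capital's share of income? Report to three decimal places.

α = 0.347

gY = gA + α·gK + (1−α)·gL, so gY − gA − gL = α(gK − gL).
1.1 − 0.2 + 1.6 = α × (5.6 − (-1.6)).
2.5 = 7.2 α, so α = 0.34722.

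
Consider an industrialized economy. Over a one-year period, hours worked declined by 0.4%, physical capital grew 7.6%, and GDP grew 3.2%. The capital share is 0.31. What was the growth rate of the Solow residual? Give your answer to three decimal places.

The Solow residual growth was 1.120%.

Labor's share = 1 − 0.31 = 0.69.
Physical capital: 0.31 × 7.6 = 2.356 pp.
Hours worked: 0.69 × (-0.4) = -0.276 pp.
TFP growth = 3.2 − 2.08 = 1.12%.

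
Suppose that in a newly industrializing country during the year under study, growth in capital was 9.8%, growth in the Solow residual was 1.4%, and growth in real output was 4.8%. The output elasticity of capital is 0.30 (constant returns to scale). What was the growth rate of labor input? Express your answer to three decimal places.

0.657%

Labor's share = 1 − 0.3 = 0.7.
gY = gA + 0.3×9.8 + 0.7×g.
0.7×g = 4.8 − 1.4 − 2.94 = 0.46.
g = 0.46 / 0.7 = 0.65714%.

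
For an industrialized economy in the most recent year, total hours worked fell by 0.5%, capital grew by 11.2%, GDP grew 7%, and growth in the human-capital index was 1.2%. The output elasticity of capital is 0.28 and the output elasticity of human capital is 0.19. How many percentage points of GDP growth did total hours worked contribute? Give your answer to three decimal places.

Labor's share = 1 − 0.28 − 0.19 = 0.53.
Contribution = share × growth = 0.53 × (-0.5) = -0.265 pp.

-0.265 pp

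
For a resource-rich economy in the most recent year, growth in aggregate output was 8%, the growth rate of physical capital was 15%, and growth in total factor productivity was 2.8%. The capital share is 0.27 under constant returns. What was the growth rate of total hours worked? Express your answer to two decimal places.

Labor's share = 1 − 0.27 = 0.73.
gY = gA + 0.27×15 + 0.73×g.
0.73×g = 8 − 2.8 − 4.05 = 1.15.
g = 1.15 / 0.73 = 1.5753%.

Total hours worked growth was 1.58%.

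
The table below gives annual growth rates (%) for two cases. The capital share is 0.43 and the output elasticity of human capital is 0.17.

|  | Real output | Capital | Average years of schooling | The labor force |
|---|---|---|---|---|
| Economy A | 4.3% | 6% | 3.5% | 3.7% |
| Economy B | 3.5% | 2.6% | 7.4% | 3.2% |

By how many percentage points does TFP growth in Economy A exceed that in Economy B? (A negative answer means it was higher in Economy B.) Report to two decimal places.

-0.20 percentage points

Labor's share = 1 − 0.43 − 0.17 = 0.4.
Economy A: TFP = 4.3 − 2.58 − 0.595 − 1.48 = -0.355%.
Economy B: TFP = 3.5 − 1.118 − 1.258 − 1.28 = -0.156%.
Difference = -0.355 − (-0.156) = -0.199 pp.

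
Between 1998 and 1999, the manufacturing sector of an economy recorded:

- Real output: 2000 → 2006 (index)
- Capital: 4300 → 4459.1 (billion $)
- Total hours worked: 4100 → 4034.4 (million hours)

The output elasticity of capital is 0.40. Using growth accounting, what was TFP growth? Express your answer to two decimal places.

-0.22%

Real output growth = (2006 − 2000) / 2000 = 0.3%.
Capital growth = (4459.1 − 4300) / 4300 = 3.7%.
Total hours worked growth = (4034.4 − 4100) / 4100 = -1.6%.
Labor's share = 1 − 0.4 = 0.6.
Capital: 0.4 × 3.7 = 1.48 pp.
Total hours worked: 0.6 × (-1.6) = -0.96 pp.
TFP growth = 0.3 − 0.52 = -0.22%.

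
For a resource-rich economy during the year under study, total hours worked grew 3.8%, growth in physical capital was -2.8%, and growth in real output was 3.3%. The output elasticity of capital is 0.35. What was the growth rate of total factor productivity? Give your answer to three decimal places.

Labor's share = 1 − 0.35 = 0.65.
Physical capital: 0.35 × (-2.8) = -0.98 pp.
Total hours worked: 0.65 × 3.8 = 2.47 pp.
TFP growth = 3.3 − 1.49 = 1.81%.

1.810%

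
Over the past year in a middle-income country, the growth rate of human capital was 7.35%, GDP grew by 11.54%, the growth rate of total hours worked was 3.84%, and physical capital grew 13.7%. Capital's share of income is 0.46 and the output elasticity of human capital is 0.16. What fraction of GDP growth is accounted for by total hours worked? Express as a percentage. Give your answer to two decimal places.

12.64%

Labor's share = 1 − 0.46 − 0.16 = 0.38.
Total hours worked contributed 0.38 × 3.84 = 1.4592 pp.
Share of growth = 1.4592 / 11.54 × 100 = 12.6447%.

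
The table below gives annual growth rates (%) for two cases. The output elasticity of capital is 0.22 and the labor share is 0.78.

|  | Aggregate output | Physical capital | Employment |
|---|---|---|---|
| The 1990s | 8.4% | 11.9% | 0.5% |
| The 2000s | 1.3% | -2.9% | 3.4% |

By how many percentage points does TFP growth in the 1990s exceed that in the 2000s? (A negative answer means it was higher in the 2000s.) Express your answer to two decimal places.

6.11 percentage points

Labor's share = 1 − 0.22 = 0.78.
The 1990s: TFP = 8.4 − 2.618 − 0.39 = 5.392%.
The 2000s: TFP = 1.3 + 0.638 − 2.652 = -0.714%.
Difference = 5.392 − (-0.714) = 6.106 pp.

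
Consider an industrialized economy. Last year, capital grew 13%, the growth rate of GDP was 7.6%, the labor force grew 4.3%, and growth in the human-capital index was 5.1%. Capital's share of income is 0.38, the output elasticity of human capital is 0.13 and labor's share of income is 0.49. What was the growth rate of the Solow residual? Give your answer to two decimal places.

Labor's share = 1 − 0.38 − 0.13 = 0.49.
Capital: 0.38 × 13 = 4.94 pp.
The human-capital index: 0.13 × 5.1 = 0.663 pp.
The labor force: 0.49 × 4.3 = 2.107 pp.
TFP growth = 7.6 − 7.71 = -0.11%.

-0.11%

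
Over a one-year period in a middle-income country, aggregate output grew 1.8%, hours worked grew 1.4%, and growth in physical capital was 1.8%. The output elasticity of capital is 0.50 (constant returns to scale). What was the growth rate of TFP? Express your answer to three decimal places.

0.200%

Labor's share = 1 − 0.5 = 0.5.
Physical capital: 0.5 × 1.8 = 0.9 pp.
Hours worked: 0.5 × 1.4 = 0.7 pp.
TFP growth = 1.8 − 1.6 = 0.2%.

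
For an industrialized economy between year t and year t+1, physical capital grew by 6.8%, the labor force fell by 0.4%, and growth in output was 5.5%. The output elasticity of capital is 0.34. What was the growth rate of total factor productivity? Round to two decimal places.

Total factor productivity grew 3.45%.

Labor's share = 1 − 0.34 = 0.66.
Physical capital: 0.34 × 6.8 = 2.312 pp.
The labor force: 0.66 × (-0.4) = -0.264 pp.
TFP growth = 5.5 − 2.048 = 3.452%.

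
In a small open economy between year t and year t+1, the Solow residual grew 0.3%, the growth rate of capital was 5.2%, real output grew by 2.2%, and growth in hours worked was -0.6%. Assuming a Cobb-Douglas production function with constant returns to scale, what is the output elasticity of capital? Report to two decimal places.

The output elasticity of capital is 0.43.

gY = gA + α·gK + (1−α)·gL, so gY − gA − gL = α(gK − gL).
2.2 − 0.3 + 0.6 = α × (5.2 − (-0.6)).
2.5 = 5.8 α, so α = 0.431.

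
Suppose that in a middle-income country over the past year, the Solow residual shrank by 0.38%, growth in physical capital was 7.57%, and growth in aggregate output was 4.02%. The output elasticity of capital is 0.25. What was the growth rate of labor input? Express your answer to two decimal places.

Labor's share = 1 − 0.25 = 0.75.
gY = gA + 0.25×7.57 + 0.75×g.
0.75×g = 4.02 + 0.38 − 1.8925 = 2.5075.
g = 2.5075 / 0.75 = 3.3433%.

Labor input grew 3.34%.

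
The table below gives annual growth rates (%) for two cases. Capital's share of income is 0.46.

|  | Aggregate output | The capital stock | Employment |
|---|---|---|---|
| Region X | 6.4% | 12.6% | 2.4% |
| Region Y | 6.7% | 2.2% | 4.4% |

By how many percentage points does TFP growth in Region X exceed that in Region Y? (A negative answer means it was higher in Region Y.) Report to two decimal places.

Labor's share = 1 − 0.46 = 0.54.
Region X: TFP = 6.4 − 5.796 − 1.296 = -0.692%.
Region Y: TFP = 6.7 − 1.012 − 2.376 = 3.312%.
Difference = -0.692 − (3.312) = -4.004 pp.

-4.00 percentage points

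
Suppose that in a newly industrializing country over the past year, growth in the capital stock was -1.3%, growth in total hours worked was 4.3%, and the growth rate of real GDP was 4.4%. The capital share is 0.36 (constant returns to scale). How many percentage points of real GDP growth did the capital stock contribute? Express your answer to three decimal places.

-0.468 pp

Contribution = share × growth = 0.36 × (-1.3) = -0.468 pp.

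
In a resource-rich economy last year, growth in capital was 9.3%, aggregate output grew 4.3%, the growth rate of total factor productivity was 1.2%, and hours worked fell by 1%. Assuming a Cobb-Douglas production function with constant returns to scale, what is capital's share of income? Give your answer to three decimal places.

gY = gA + α·gK + (1−α)·gL, so gY − gA − gL = α(gK − gL).
4.3 − 1.2 + 1 = α × (9.3 − (-1)).
4.1 = 10.3 α, so α = 0.39806.

Capital's share of income is 0.398.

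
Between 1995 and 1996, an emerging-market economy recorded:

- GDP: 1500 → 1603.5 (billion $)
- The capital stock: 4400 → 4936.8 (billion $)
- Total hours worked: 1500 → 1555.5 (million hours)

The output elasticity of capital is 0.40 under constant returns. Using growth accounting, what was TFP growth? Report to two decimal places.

GDP growth = (1603.5 − 1500) / 1500 = 6.9%.
The capital stock growth = (4936.8 − 4400) / 4400 = 12.2%.
Total hours worked growth = (1555.5 − 1500) / 1500 = 3.7%.
Labor's share = 1 − 0.4 = 0.6.
The capital stock: 0.4 × 12.2 = 4.88 pp.
Total hours worked: 0.6 × 3.7 = 2.22 pp.
TFP growth = 6.9 − 7.1 = -0.2%.

-0.20%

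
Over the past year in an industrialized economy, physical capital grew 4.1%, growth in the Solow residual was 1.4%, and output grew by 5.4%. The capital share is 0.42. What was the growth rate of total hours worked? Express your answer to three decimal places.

Labor's share = 1 − 0.42 = 0.58.
gY = gA + 0.42×4.1 + 0.58×g.
0.58×g = 5.4 − 1.4 − 1.722 = 2.278.
g = 2.278 / 0.58 = 3.92759%.

3.928%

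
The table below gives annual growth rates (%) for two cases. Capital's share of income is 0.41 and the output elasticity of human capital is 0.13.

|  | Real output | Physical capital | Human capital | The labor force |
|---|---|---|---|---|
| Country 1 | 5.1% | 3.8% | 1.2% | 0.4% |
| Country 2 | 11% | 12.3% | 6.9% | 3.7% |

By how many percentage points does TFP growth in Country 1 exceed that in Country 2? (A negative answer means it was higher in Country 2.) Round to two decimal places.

-0.16 percentage points

Labor's share = 1 − 0.41 − 0.13 = 0.46.
Country 1: TFP = 5.1 − 1.558 − 0.156 − 0.184 = 3.202%.
Country 2: TFP = 11 − 5.043 − 0.897 − 1.702 = 3.358%.
Difference = 3.202 − (3.358) = -0.156 pp.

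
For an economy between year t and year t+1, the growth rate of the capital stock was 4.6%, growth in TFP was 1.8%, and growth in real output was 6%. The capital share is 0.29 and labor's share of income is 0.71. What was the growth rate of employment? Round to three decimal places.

Employment growth was 4.037%.

Labor's share = 1 − 0.29 = 0.71.
gY = gA + 0.29×4.6 + 0.71×g.
0.71×g = 6 − 1.8 − 1.334 = 2.866.
g = 2.866 / 0.71 = 4.03662%.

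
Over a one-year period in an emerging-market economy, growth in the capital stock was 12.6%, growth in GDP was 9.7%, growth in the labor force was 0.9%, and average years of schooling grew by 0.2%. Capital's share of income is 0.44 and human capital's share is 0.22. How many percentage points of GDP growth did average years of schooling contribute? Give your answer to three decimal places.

0.044 pp

Contribution = share × growth = 0.22 × 0.2 = 0.044 pp.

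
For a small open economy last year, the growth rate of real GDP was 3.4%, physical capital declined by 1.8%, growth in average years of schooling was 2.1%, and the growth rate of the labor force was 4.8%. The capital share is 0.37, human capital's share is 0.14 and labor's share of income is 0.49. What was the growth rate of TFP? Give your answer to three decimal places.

Labor's share = 1 − 0.37 − 0.14 = 0.49.
Physical capital: 0.37 × (-1.8) = -0.666 pp.
Average years of schooling: 0.14 × 2.1 = 0.294 pp.
The labor force: 0.49 × 4.8 = 2.352 pp.
TFP growth = 3.4 − 1.98 = 1.42%.

1.420%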